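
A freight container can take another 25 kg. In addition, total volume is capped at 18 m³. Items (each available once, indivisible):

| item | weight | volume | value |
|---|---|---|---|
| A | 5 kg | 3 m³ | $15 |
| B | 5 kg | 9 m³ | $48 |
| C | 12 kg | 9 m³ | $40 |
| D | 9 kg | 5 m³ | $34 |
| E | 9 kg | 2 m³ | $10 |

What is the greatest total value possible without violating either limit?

Feasible sets respecting both limits:
- A+B+D: weight 19, volume 17, value 97
- B+D+E: weight 23, volume 16, value 92
- B+C: weight 17, volume 18, value 88
- B+D: weight 14, volume 14, value 82
Best: $97.

$97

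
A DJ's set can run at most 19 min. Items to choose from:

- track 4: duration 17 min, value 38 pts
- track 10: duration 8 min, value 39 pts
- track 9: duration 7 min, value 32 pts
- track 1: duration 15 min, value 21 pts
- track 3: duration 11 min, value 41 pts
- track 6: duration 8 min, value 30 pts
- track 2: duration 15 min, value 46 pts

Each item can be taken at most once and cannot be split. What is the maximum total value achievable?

Check high-value combinations within 19 min:
- track 10+track 3: duration 8+11=19, value 39+41=80
- track 9+track 3: duration 7+11=18, value 32+41=73
- track 10+track 9: duration 8+7=15, value 39+32=71
- track 3+track 6: duration 11+8=19, value 41+30=71
Best: 80 pts.

80 pts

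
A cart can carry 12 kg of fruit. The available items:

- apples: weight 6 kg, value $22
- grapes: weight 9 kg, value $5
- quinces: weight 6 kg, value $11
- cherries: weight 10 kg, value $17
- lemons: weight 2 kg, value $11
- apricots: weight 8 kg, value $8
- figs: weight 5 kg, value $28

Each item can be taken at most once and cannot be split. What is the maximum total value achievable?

Check high-value combinations within 12 kg:
- apples+figs: weight 6+5=11, value 22+28=50
- lemons+figs: weight 2+5=7, value 11+28=39
- quinces+figs: weight 6+5=11, value 11+28=39
Best: $50.

$50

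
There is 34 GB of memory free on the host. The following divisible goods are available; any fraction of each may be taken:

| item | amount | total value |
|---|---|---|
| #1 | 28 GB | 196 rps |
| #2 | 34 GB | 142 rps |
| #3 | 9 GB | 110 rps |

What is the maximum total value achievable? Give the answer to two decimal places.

285.00

Take in order of value per unit:
- #3 (110/9 per unit): all 9 → value 110, running total 110.00
- #1 (196/28 per unit): 25 of 28 → value 25×196/28 = 175.0000, running total 285.00
Total 285.00.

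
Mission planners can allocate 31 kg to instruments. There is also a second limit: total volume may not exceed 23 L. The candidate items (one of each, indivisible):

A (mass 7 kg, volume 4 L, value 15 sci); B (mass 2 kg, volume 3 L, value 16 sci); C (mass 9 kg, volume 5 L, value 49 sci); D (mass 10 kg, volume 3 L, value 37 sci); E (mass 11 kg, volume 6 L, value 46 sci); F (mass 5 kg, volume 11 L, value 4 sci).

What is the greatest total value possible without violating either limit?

Feasible sets respecting both limits:
- C+D+E: mass 30, volume 14, value 132
- A+B+C+E: mass 29, volume 18, value 126
- A+B+C+D: mass 28, volume 15, value 117
Best: 132 sci.

132 sci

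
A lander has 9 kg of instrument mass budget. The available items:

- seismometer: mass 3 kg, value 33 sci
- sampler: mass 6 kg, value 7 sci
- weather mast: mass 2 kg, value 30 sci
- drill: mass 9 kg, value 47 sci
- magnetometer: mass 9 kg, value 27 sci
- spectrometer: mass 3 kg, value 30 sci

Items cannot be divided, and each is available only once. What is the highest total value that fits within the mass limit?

93 sci

This is a 0/1 knapsack; check combinations near the capacity.
- seismometer+weather mast+spectrometer: mass 3+2+3=8, value 33+30+30=93
- seismometer+weather mast: mass 3+2=5, value 33+30=63
- seismometer+spectrometer: mass 3+3=6, value 33+30=63
- weather mast+spectrometer: mass 2+3=5, value 30+30=60
Best: 93 sci.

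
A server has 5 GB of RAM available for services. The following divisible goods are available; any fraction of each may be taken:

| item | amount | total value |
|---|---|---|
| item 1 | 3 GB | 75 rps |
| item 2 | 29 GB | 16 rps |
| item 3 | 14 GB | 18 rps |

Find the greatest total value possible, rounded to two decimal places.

77.57

Take in order of value per unit:
- item 1 (75/3 per unit): all 3 → value 75, running total 75.00
- item 3 (18/14 per unit): 2 of 14 → value 2×18/14 = 2.5714, running total 77.57
Total 77.57.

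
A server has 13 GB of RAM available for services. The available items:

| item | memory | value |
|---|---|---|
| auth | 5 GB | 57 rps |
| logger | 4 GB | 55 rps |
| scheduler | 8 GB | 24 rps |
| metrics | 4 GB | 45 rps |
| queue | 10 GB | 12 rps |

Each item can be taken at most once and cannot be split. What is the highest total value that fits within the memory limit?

Check high-value combinations within 13 GB:
- auth+logger+metrics: memory 5+4+4=13, value 57+55+45=157
- auth+logger: memory 5+4=9, value 57+55=112
- auth+metrics: memory 5+4=9, value 57+45=102
Best: 157 rps.

157 rps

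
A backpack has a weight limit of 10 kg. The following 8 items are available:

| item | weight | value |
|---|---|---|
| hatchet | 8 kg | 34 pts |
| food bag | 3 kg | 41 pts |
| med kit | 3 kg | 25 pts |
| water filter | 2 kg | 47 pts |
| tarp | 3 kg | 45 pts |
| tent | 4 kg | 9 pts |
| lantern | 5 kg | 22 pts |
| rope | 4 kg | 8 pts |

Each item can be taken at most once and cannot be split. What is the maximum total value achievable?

Check high-value combinations within 10 kg:
- food bag+water filter+tarp: weight 3+2+3=8, value 41+47+45=133
- med kit+water filter+tarp: weight 3+2+3=8, value 25+47+45=117
- water filter+tarp+lantern: weight 2+3+5=10, value 47+45+22=114
Best: 133 pts.

133 pts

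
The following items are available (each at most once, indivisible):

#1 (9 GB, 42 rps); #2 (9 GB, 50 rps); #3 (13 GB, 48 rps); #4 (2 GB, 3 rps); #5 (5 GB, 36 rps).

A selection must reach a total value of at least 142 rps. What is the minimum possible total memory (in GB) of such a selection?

33

Subsets with value ≥ 142, sorted by total memory:
- #1+#2+#3+#4: memory 33, value 143
- #1+#2+#3+#5: memory 36, value 176
Minimum memory: 33 GB.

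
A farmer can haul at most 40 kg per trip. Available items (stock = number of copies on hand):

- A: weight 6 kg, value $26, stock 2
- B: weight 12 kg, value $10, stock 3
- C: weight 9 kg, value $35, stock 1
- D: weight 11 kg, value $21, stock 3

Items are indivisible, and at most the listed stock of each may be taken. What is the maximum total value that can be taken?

Best selections within weight 40 and stock limits:
- 2×A + 1×C + 1×D: weight 32, value 108
- 1×A + 1×C + 2×D: weight 37, value 103
- 2×A + 1×B + 1×C: weight 33, value 97
Best: $108.

$108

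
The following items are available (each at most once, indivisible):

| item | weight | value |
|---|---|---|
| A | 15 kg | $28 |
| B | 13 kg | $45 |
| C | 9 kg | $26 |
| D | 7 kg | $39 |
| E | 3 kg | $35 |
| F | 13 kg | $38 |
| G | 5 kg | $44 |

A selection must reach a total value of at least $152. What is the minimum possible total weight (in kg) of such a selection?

28

Subsets with value ≥ 152, sorted by total weight:
- B+D+E+G: weight 28, value 163
- D+E+F+G: weight 28, value 156
- B+E+F+G: weight 34, value 162
Minimum weight: 28 kg.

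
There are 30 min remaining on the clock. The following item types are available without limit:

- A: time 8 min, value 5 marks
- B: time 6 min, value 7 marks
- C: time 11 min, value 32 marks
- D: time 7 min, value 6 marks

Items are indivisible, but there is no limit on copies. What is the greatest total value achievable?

Best value-per-unit is C at 32/11; filling with it alone gives 2×32 = 64.
Optimal mix: 1×B + 2×C → time 28, value 71.

71 marks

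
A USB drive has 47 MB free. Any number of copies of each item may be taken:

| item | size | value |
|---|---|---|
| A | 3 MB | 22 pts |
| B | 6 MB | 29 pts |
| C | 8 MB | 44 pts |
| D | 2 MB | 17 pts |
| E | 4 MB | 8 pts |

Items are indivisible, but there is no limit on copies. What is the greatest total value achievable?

Best value-per-unit is D at 17/2; filling with it alone gives 23×17 = 391.
Optimal mix: 1×A + 22×D → size 47, value 396.

396 pts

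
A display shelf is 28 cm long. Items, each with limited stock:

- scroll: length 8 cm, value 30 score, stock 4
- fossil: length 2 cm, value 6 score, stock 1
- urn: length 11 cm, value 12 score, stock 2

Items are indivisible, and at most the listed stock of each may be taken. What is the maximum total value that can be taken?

Best selections within length 28 and stock limits:
- 3×scroll + 1×fossil: length 26, value 96
- 3×scroll: length 24, value 90
- 2×scroll + 1×urn: length 27, value 72
- 2×scroll + 1×fossil: length 18, value 66
Best: 96 score.

96 score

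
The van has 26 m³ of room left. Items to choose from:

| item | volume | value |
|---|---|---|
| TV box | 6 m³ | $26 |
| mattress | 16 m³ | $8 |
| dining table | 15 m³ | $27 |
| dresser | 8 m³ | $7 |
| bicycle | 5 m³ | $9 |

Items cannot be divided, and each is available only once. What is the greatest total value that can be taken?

This is a 0/1 knapsack; check combinations near the capacity.
- TV box+dining table+bicycle: volume 6+15+5=26, value 26+27+9=62
- TV box+dining table: volume 6+15=21, value 26+27=53
- TV box+dresser+bicycle: volume 6+8+5=19, value 26+7+9=42
Best: $62.

$62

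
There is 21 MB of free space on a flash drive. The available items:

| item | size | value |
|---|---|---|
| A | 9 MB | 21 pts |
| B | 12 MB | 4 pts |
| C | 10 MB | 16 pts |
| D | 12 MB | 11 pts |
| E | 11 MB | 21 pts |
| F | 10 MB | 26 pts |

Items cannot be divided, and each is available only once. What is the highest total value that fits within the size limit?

47 pts

This is a 0/1 knapsack; check combinations near the capacity.
- A+F: size 9+10=19, value 21+26=47
- E+F: size 11+10=21, value 21+26=47
- A+E: size 9+11=20, value 21+21=42
- C+F: size 10+10=20, value 16+26=42
- A+C: size 9+10=19, value 21+16=37
Best: 47 pts.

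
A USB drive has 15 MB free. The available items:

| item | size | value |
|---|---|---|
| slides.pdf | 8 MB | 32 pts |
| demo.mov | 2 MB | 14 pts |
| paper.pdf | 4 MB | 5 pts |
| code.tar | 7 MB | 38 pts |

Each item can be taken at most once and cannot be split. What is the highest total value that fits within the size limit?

70 pts

Check high-value combinations within 15 MB:
- slides.pdf+code.tar: size 8+7=15, value 32+38=70
- demo.mov+paper.pdf+code.tar: size 2+4+7=13, value 14+5+38=57
- demo.mov+code.tar: size 2+7=9, value 14+38=52
- slides.pdf+demo.mov+paper.pdf: size 8+2+4=14, value 32+14+5=51
Best: 70 pts.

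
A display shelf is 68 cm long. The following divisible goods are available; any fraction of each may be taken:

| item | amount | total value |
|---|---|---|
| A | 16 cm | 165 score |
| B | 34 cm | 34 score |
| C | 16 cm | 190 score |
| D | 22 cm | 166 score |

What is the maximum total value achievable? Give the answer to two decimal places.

Take in order of value per unit:
- C (190/16 per unit): all 16 → value 190, running total 190.00
- A (165/16 per unit): all 16 → value 165, running total 355.00
- D (166/22 per unit): all 22 → value 166, running total 521.00
- B (34/34 per unit): 14 of 34 → value 14×34/34 = 14.0000, running total 535.00
Total 535.00.

535.00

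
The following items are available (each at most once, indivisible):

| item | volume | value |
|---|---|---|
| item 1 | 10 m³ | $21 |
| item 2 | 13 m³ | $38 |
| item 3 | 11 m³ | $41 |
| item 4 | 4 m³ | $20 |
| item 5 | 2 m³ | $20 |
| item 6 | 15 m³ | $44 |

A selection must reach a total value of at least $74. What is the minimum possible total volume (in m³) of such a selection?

17

Subsets with value ≥ 74, sorted by total volume:
- item 3+item 4+item 5: volume 17, value 81
- item 2+item 4+item 5: volume 19, value 78
- item 4+item 5+item 6: volume 21, value 84
Minimum volume: 17 m³.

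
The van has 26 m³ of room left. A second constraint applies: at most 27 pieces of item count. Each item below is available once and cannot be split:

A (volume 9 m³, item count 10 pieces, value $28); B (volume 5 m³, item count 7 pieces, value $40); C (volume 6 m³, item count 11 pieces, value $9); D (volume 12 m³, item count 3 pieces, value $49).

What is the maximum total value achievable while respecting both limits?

Feasible sets respecting both limits:
- A+B+D: volume 26, item count 20, value 117
- B+C+D: volume 23, item count 21, value 98
- B+D: volume 17, item count 10, value 89
- A+D: volume 21, item count 13, value 77
Best: $117.

$117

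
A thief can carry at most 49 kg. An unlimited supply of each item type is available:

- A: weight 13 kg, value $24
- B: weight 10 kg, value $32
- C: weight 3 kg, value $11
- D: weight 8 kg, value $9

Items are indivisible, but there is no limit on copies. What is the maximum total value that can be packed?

Best value-per-unit is C at 11/3, and filling with it alone uses weight 16×3=48. No mix of the others beats 16×11 = 176.

$176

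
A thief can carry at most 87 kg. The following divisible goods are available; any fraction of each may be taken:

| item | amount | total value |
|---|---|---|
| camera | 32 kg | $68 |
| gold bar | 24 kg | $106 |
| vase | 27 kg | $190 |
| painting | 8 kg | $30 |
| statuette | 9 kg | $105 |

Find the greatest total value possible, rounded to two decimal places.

Take in order of value per unit:
- statuette (105/9 per unit): all 9 → value 105, running total 105.00
- vase (190/27 per unit): all 27 → value 190, running total 295.00
- gold bar (106/24 per unit): all 24 → value 106, running total 401.00
- painting (30/8 per unit): all 8 → value 30, running total 431.00
- camera (68/32 per unit): 19 of 32 → value 19×68/32 = 40.3750, running total 471.38
Total 471.38.

471.38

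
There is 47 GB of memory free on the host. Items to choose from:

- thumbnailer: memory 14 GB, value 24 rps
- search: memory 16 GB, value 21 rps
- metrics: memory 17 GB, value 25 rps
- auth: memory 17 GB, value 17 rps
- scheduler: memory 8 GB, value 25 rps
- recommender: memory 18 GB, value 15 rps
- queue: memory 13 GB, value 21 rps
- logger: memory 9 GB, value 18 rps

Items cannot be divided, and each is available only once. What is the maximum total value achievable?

89 rps

This is a 0/1 knapsack; check combinations near the capacity.
- metrics+scheduler+queue+logger: memory 17+8+13+9=47, value 25+25+21+18=89
- thumbnailer+scheduler+queue+logger: memory 14+8+13+9=44, value 24+25+21+18=88
- thumbnailer+search+scheduler+logger: memory 14+16+8+9=47, value 24+21+25+18=88
Best: 89 rps.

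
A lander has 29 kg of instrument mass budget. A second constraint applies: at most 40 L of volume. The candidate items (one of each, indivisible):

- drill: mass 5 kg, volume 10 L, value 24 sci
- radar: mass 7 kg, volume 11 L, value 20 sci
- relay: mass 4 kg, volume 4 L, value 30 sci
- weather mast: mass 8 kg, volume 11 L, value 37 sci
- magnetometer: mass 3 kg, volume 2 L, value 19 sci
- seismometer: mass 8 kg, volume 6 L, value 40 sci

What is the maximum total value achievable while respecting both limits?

150 sci

Feasible sets respecting both limits:
- drill+relay+weather mast+magnetometer+seismometer: mass 28, volume 33, value 150
- drill+radar+relay+magnetometer+seismometer: mass 27, volume 33, value 133
- drill+relay+weather mast+seismometer: mass 25, volume 31, value 131
Best: 150 sci.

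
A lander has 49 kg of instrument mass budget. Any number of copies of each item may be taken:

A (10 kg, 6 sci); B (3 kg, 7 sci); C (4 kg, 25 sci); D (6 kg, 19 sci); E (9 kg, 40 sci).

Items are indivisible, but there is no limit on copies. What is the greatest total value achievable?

300 sci

Best value-per-unit is C at 25/4, and filling with it alone uses mass 12×4=48. No mix of the others beats 12×25 = 300.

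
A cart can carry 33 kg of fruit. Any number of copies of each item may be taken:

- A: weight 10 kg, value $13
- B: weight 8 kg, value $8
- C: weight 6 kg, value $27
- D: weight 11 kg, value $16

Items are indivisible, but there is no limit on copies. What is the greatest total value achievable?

$135

Best value-per-unit is C at 27/6, and filling with it alone uses weight 5×6=30. No mix of the others beats 5×27 = 135.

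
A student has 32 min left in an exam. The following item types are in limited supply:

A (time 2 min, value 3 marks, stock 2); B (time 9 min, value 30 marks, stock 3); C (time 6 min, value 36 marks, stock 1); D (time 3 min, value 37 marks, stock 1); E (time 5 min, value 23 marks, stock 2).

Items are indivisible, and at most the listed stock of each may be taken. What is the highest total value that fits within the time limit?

156 marks

Best selections within time 32 and stock limits:
- 2×B + 1×C + 1×D + 1×E: time 32, value 156
- 2×A + 1×B + 1×C + 1×D + 2×E: time 32, value 155
- 1×A + 1×B + 1×C + 1×D + 2×E: time 30, value 152
- 1×B + 1×C + 1×D + 2×E: time 28, value 149
Best: 156 marks.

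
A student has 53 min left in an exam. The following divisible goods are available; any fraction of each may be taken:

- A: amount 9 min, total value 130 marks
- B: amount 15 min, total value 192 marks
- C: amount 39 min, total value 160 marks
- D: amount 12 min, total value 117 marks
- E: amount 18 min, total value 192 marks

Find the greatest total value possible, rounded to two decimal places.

621.25

Take in order of value per unit:
- A (130/9 per unit): all 9 → value 130, running total 130.00
- B (192/15 per unit): all 15 → value 192, running total 322.00
- E (192/18 per unit): all 18 → value 192, running total 514.00
- D (117/12 per unit): 11 of 12 → value 11×117/12 = 107.2500, running total 621.25
Total 621.25.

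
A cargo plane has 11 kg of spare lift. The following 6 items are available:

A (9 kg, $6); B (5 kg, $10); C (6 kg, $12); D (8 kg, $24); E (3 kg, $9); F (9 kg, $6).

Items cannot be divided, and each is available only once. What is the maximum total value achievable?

This is a 0/1 knapsack; check combinations near the capacity.
- D+E: weight 8+3=11, value 24+9=33
- D: weight 8, value 24
- B+C: weight 5+6=11, value 10+12=22
- C+E: weight 6+3=9, value 12+9=21
Best: $33.

$33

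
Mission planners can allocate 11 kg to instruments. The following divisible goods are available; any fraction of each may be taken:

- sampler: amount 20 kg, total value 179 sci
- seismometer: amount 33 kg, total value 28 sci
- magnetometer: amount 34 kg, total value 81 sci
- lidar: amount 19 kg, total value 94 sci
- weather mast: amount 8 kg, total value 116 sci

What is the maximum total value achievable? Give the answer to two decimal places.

142.85

Take in order of value per unit:
- weather mast (116/8 per unit): all 8 → value 116, running total 116.00
- sampler (179/20 per unit): 3 of 20 → value 3×179/20 = 26.8500, running total 142.85
Total 142.85.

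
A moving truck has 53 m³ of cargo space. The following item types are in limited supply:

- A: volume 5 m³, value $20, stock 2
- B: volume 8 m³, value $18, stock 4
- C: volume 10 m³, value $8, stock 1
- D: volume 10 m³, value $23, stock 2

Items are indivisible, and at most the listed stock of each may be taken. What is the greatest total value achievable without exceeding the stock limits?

Best selections within volume 53 and stock limits:
- 2×A + 4×B + 1×D: volume 52, value 135
- 2×A + 2×B + 2×D: volume 46, value 122
- 1×A + 3×B + 2×D: volume 49, value 120
Best: $135.

$135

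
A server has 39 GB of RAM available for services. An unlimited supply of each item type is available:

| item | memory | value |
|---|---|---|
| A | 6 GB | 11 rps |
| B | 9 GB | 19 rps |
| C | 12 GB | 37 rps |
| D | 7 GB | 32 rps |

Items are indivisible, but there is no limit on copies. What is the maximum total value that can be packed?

Best value-per-unit is D at 32/7, and filling with it alone uses memory 5×7=35. No mix of the others beats 5×32 = 160.

160 rps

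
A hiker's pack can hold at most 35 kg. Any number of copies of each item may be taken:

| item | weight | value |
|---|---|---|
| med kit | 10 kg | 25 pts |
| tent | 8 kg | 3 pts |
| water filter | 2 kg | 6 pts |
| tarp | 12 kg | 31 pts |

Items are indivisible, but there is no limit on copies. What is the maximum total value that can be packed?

102 pts

Best value-per-unit is water filter at 6/2, and filling with it alone uses weight 17×2=34. No mix of the others beats 17×6 = 102.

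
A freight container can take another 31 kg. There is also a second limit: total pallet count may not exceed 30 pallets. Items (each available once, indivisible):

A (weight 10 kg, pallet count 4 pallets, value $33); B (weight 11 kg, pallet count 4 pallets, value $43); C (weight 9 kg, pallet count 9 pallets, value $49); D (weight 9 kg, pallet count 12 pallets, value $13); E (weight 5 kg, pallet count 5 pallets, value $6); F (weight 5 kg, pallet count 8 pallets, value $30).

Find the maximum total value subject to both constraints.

Feasible sets respecting both limits:
- B+C+E+F: weight 30, pallet count 26, value 128
- A+B+C: weight 30, pallet count 17, value 125
- B+C+F: weight 25, pallet count 21, value 122
Best: $128.

$128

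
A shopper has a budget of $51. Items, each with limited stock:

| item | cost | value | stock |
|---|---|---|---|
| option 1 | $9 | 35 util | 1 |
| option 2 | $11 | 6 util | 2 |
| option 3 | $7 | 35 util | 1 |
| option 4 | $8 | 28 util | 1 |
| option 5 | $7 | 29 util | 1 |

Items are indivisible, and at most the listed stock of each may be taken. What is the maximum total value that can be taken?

Best selections within cost 51 and stock limits:
- 1×option 1 + 1×option 2 + 1×option 3 + 1×option 4 + 1×option 5: cost 42, value 133
- 1×option 1 + 1×option 3 + 1×option 4 + 1×option 5: cost 31, value 127
- 1×option 1 + 2×option 2 + 1×option 3 + 1×option 5: cost 45, value 111
Best: 133 util.

133 util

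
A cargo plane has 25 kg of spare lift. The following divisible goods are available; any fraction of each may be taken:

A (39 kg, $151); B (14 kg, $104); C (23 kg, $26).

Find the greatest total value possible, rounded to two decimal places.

Take in order of value per unit:
- B (104/14 per unit): all 14 → value 104, running total 104.00
- A (151/39 per unit): 11 of 39 → value 11×151/39 = 42.5897, running total 146.59
Total 146.59.

146.59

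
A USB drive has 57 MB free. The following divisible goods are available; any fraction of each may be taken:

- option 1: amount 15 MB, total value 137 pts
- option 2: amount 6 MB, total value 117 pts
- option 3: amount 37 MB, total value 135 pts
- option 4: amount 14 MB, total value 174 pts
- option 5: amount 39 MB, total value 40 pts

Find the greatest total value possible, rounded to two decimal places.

Take in order of value per unit:
- option 2 (117/6 per unit): all 6 → value 117, running total 117.00
- option 4 (174/14 per unit): all 14 → value 174, running total 291.00
- option 1 (137/15 per unit): all 15 → value 137, running total 428.00
- option 3 (135/37 per unit): 22 of 37 → value 22×135/37 = 80.2703, running total 508.27
Total 508.27.

508.27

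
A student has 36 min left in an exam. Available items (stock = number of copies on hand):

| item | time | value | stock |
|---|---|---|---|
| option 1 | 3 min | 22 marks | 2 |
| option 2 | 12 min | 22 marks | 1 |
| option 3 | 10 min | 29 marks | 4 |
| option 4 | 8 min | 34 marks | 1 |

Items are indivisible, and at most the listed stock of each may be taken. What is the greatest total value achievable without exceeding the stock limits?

Best selections within time 36 and stock limits:
- 2×option 1 + 2×option 3 + 1×option 4: time 34, value 136
- 2×option 1 + 3×option 3: time 36, value 131
- 2×option 1 + 1×option 2 + 1×option 3 + 1×option 4: time 36, value 129
Best: 136 marks.

136 marks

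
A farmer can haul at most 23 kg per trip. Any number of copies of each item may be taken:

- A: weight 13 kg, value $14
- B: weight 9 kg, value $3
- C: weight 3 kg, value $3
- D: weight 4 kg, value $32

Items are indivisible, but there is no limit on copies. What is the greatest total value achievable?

$163

Best value-per-unit is D at 32/4; filling with it alone gives 5×32 = 160.
Optimal mix: 1×C + 5×D → weight 23, value 163.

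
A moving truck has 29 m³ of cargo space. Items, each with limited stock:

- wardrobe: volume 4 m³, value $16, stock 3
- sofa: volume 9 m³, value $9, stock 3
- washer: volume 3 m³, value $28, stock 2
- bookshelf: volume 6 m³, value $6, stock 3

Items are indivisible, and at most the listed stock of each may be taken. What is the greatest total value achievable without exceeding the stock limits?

Top feasible selections:
- 3×wardrobe + 1×sofa + 2×washer: volume 27, value 113
- 3×wardrobe + 2×washer + 1×bookshelf: volume 24, value 110
Best: $113.

$113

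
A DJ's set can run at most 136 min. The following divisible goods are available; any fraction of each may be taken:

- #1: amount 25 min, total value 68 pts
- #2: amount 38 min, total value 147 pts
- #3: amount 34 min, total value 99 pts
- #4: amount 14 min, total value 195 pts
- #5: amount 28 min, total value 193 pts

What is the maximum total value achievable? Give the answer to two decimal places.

Take in order of value per unit:
- #4 (195/14 per unit): all 14 → value 195, running total 195.00
- #5 (193/28 per unit): all 28 → value 193, running total 388.00
- #2 (147/38 per unit): all 38 → value 147, running total 535.00
- #3 (99/34 per unit): all 34 → value 99, running total 634.00
- #1 (68/25 per unit): 22 of 25 → value 22×68/25 = 59.8400, running total 693.84
Total 693.84.

693.84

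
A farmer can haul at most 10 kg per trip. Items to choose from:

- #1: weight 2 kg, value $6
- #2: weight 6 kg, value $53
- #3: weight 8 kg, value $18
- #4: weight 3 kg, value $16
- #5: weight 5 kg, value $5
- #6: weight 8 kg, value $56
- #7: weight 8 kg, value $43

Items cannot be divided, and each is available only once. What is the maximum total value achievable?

Check high-value combinations within 10 kg:
- #2+#4: weight 6+3=9, value 53+16=69
- #1+#6: weight 2+8=10, value 6+56=62
- #1+#2: weight 2+6=8, value 6+53=59
- #6: weight 8, value 56
- #2: weight 6, value 53
Best: $69.

$69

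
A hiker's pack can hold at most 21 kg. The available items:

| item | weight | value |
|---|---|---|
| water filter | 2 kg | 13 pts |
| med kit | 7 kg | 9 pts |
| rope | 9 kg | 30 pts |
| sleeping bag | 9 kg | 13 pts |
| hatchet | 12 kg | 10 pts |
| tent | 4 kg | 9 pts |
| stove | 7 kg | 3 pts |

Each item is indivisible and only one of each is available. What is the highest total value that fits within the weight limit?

56 pts

Check high-value combinations within 21 kg:
- water filter+rope+sleeping bag: weight 2+9+9=20, value 13+30+13=56
- water filter+rope+tent: weight 2+9+4=15, value 13+30+9=52
- water filter+med kit+rope: weight 2+7+9=18, value 13+9+30=52
- med kit+rope+tent: weight 7+9+4=20, value 9+30+9=48
- water filter+rope+stove: weight 2+9+7=18, value 13+30+3=46
Best: 56 pts.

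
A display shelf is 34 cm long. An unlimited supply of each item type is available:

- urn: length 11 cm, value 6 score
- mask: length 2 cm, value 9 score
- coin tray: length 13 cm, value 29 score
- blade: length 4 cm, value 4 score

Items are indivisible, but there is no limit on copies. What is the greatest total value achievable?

Best value-per-unit is mask at 9/2, and filling with it alone uses length 17×2=34. No mix of the others beats 17×9 = 153.

153 score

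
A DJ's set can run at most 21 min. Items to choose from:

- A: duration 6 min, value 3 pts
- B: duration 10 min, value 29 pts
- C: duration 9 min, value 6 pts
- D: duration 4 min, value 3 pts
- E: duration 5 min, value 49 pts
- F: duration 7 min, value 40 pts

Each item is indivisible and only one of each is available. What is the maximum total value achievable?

Check high-value combinations within 21 min:
- C+E+F: duration 9+5+7=21, value 6+49+40=95
- D+E+F: duration 4+5+7=16, value 3+49+40=92
- A+E+F: duration 6+5+7=18, value 3+49+40=92
Best: 95 pts.

95 pts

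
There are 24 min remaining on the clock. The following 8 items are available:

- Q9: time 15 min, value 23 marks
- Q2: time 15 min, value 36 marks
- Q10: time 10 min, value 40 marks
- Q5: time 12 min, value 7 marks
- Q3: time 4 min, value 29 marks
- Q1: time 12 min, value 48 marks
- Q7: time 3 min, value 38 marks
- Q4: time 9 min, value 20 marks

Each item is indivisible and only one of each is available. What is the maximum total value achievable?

115 marks

Check high-value combinations within 24 min:
- Q3+Q1+Q7: time 4+12+3=19, value 29+48+38=115
- Q10+Q3+Q7: time 10+4+3=17, value 40+29+38=107
- Q1+Q7+Q4: time 12+3+9=24, value 48+38+20=106
- Q2+Q3+Q7: time 15+4+3=22, value 36+29+38=103
Best: 115 marks.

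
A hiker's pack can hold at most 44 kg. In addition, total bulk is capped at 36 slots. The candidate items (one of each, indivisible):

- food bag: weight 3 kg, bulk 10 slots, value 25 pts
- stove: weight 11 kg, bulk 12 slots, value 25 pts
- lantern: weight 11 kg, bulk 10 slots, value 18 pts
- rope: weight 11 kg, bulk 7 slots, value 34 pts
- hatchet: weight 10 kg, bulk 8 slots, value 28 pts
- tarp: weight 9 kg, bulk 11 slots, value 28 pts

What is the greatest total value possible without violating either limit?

115 pts

Feasible sets respecting both limits:
- food bag+rope+hatchet+tarp: weight 33, bulk 36, value 115
- lantern+rope+hatchet+tarp: weight 41, bulk 36, value 108
- food bag+lantern+rope+hatchet: weight 35, bulk 35, value 105
- rope+hatchet+tarp: weight 30, bulk 26, value 90
Best: 115 pts.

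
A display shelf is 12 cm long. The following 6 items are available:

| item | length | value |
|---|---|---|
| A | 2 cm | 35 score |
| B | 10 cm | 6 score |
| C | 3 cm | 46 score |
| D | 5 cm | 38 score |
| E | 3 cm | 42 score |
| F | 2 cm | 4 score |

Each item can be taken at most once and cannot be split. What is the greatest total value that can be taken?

Check high-value combinations within 12 cm:
- A+C+E+F: length 2+3+3+2=10, value 35+46+42+4=127
- C+D+E: length 3+5+3=11, value 46+38+42=126
- A+C+E: length 2+3+3=8, value 35+46+42=123
- A+C+D+F: length 2+3+5+2=12, value 35+46+38+4=123
- A+C+D: length 2+3+5=10, value 35+46+38=119
Best: 127 score.

127 score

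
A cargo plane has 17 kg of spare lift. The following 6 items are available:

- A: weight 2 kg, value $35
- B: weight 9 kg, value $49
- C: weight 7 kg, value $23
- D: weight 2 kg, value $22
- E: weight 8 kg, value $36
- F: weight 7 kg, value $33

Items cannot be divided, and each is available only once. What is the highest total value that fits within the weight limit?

$106

Check high-value combinations within 17 kg:
- A+B+D: weight 2+9+2=13, value 35+49+22=106
- A+E+F: weight 2+8+7=17, value 35+36+33=104
- A+C+E: weight 2+7+8=17, value 35+23+36=94
- A+D+E: weight 2+2+8=12, value 35+22+36=93
- A+C+F: weight 2+7+7=16, value 35+23+33=91
Best: $106.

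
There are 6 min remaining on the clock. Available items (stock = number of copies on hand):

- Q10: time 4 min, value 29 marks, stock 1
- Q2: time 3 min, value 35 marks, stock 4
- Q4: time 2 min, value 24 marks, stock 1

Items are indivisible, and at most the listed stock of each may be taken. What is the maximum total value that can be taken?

70 marks

Best selections within time 6 and stock limits:
- 2×Q2: time 6, value 70
- 1×Q2 + 1×Q4: time 5, value 59
- 1×Q10 + 1×Q4: time 6, value 53
Best: 70 marks.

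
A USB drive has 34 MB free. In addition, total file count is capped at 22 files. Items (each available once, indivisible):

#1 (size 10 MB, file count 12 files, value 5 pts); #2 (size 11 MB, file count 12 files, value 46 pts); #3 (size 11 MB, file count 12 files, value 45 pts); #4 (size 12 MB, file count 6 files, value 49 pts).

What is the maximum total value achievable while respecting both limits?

Feasible sets respecting both limits:
- #2+#4: size 23, file count 18, value 95
- #3+#4: size 23, file count 18, value 94
- #1+#4: size 22, file count 18, value 54
- #4: size 12, file count 6, value 49
Best: 95 pts.

95 pts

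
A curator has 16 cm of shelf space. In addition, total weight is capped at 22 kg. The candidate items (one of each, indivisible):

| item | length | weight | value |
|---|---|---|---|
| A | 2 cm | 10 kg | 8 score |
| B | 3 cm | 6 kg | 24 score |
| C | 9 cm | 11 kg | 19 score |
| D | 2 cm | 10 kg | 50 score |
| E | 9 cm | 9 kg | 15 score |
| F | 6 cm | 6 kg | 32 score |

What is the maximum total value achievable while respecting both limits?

106 score

Feasible sets respecting both limits:
- B+D+F: length 11, weight 22, value 106
- D+F: length 8, weight 16, value 82
- B+D: length 5, weight 16, value 74
- C+D: length 11, weight 21, value 69
Best: 106 score.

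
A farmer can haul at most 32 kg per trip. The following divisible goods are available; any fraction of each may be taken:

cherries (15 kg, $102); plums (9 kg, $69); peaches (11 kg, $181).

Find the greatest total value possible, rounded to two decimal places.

331.60

Take in order of value per unit:
- peaches (181/11 per unit): all 11 → value 181, running total 181.00
- plums (69/9 per unit): all 9 → value 69, running total 250.00
- cherries (102/15 per unit): 12 of 15 → value 12×102/15 = 81.6000, running total 331.60
Total 331.60.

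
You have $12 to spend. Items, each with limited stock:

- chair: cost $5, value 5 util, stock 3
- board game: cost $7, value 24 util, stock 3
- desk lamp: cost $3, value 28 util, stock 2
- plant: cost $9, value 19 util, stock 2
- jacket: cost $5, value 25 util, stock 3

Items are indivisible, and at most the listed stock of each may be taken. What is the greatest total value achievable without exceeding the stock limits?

81 util

Best selections within cost 12 and stock limits:
- 2×desk lamp + 1×jacket: cost 11, value 81
- 1×chair + 2×desk lamp: cost 11, value 61
Best: 81 util.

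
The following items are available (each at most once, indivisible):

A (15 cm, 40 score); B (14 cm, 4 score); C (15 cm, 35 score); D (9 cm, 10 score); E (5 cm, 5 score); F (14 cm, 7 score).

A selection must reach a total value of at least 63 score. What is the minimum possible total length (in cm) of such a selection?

Subsets with value ≥ 63, sorted by total length:
- A+C: length 30, value 75
- A+C+E: length 35, value 80
- A+C+D: length 39, value 85
- A+C+D+E: length 44, value 90
Minimum length: 30 cm.

30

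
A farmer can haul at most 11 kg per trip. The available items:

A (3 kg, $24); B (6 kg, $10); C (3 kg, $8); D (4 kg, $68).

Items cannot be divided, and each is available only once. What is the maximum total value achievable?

Check high-value combinations within 11 kg:
- A+C+D: weight 3+3+4=10, value 24+8+68=100
- A+D: weight 3+4=7, value 24+68=92
- B+D: weight 6+4=10, value 10+68=78
Best: $100.

$100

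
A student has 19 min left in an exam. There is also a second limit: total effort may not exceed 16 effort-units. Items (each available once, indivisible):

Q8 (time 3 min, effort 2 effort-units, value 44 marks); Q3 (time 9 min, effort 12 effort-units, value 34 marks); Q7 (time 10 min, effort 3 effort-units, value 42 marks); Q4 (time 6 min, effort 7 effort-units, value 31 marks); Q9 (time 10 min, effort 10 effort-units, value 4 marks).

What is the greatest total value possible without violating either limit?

117 marks

Feasible sets respecting both limits:
- Q8+Q7+Q4: time 19, effort 12, value 117
- Q8+Q7: time 13, effort 5, value 86
- Q8+Q3: time 12, effort 14, value 78
- Q3+Q7: time 19, effort 15, value 76
Best: 117 marks.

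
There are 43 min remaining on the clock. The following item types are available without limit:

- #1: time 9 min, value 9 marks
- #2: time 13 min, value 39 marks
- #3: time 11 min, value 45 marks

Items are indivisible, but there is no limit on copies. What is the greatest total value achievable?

Best value-per-unit is #3 at 45/11; filling with it alone gives 3×45 = 135.
Optimal mix: 1×#1 + 3×#3 → time 42, value 144.

144 marks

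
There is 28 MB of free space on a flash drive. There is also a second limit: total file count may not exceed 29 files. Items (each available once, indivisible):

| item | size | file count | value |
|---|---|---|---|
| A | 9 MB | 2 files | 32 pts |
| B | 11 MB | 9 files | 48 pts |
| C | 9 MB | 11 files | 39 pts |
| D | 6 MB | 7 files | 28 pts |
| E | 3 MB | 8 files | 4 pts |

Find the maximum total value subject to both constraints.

115 pts

Feasible sets respecting both limits:
- B+C+D: size 26, file count 27, value 115
- A+B+D: size 26, file count 18, value 108
- A+C+D+E: size 27, file count 28, value 103
Best: 115 pts.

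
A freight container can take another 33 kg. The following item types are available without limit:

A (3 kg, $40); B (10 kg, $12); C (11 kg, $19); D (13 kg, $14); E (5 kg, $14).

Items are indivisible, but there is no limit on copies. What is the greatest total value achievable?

$440

Best value-per-unit is A at 40/3, and filling with it alone uses weight 11×3=33. No mix of the others beats 11×40 = 440.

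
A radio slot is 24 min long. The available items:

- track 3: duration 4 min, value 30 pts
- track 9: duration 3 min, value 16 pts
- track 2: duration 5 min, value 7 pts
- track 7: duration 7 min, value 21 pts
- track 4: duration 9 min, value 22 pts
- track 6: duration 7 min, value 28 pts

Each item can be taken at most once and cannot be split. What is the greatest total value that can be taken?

96 pts

Check high-value combinations within 24 min:
- track 3+track 9+track 4+track 6: duration 4+3+9+7=23, value 30+16+22+28=96
- track 3+track 9+track 7+track 6: duration 4+3+7+7=21, value 30+16+21+28=95
- track 3+track 9+track 7+track 4: duration 4+3+7+9=23, value 30+16+21+22=89
- track 3+track 2+track 7+track 6: duration 4+5+7+7=23, value 30+7+21+28=86
Best: 96 pts.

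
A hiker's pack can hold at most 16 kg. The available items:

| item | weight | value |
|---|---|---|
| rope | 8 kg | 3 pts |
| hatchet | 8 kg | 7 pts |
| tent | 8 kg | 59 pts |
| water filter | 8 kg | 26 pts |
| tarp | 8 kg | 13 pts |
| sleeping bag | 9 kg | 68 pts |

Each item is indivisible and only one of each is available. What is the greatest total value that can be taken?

85 pts

Check high-value combinations within 16 kg:
- tent+water filter: weight 8+8=16, value 59+26=85
- tent+tarp: weight 8+8=16, value 59+13=72
- sleeping bag: weight 9, value 68
- hatchet+tent: weight 8+8=16, value 7+59=66
Best: 85 pts.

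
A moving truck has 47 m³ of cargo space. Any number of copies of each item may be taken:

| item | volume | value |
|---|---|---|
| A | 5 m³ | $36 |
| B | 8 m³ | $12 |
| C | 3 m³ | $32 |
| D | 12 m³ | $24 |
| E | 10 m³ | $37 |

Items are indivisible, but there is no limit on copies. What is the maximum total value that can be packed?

Best value-per-unit is C at 32/3; filling with it alone gives 15×32 = 480.
Optimal mix: 1×A + 14×C → volume 47, value 484.

$484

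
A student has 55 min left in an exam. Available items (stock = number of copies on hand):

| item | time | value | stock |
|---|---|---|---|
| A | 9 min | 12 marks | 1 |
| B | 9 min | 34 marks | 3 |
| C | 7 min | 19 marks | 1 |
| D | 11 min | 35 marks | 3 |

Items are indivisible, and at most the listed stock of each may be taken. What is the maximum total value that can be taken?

173 marks

Best selections within time 55 and stock limits:
- 2×B + 3×D: time 51, value 173
- 3×B + 2×D: time 49, value 172
- 1×A + 3×B + 1×C + 1×D: time 54, value 168
- 1×B + 1×C + 3×D: time 49, value 158
Best: 173 marks.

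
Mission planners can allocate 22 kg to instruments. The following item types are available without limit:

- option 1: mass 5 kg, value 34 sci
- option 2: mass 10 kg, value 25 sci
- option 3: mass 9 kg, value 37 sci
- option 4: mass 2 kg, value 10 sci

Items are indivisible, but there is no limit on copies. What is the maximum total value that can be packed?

146 sci

Best value-per-unit is option 1 at 34/5; filling with it alone gives 4×34 = 136.
Optimal mix: 4×option 1 + 1×option 4 → mass 22, value 146.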